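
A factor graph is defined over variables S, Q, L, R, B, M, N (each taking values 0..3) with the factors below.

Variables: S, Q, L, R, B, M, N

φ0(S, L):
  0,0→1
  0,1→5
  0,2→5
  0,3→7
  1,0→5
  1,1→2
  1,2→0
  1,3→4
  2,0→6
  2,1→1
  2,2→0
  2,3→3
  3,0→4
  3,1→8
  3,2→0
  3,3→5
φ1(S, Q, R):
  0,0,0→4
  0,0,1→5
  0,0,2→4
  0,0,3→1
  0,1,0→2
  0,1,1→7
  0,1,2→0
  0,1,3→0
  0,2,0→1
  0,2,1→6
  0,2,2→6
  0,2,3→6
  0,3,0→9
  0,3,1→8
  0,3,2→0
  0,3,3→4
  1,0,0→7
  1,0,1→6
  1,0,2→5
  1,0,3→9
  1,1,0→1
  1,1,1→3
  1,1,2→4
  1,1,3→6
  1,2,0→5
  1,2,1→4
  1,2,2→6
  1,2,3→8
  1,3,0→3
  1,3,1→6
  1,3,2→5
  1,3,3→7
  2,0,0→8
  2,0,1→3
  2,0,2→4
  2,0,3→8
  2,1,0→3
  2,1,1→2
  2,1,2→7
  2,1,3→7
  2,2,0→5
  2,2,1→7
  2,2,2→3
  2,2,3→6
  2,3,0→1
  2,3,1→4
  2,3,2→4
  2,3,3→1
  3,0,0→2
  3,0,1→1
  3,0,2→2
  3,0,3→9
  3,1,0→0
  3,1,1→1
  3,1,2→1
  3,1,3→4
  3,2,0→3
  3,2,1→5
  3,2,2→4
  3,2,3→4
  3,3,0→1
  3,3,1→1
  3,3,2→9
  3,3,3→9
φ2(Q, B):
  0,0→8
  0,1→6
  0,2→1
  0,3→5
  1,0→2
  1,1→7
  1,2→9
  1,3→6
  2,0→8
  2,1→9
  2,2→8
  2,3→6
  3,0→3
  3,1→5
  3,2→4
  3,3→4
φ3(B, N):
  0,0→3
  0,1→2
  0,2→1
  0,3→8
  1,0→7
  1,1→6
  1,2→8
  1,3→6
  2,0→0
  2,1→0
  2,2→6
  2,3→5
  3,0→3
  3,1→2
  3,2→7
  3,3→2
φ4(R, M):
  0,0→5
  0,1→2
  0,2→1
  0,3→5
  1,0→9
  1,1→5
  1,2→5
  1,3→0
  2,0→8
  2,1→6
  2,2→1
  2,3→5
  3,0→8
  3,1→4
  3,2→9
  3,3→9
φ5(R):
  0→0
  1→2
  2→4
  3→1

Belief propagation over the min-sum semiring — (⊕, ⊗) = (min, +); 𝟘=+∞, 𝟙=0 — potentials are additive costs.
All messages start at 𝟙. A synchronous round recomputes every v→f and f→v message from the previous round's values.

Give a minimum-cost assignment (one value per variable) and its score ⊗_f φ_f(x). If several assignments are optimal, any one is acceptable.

assignment: (S=3, Q=0, L=2, R=0, B=2, M=2, N=0); score = 4

init: all messages = 𝟙 over 4 values
r1 m[φ0→S] = [1, 0, 0, 0]
r1 m[φ0→L] = [1, 1, 0, 3]
r1 m[φ1→S] = [0, 1, 1, 0]
r1 m[φ1→Q] = [1, 0, 1, 0]
r1 m[φ1→R] = [0, 1, 0, 0]
r1 m[φ2→Q] = [1, 2, 6, 3]
r1 m[φ2→B] = [2, 5, 1, 4]
r1 m[φ3→B] = [1, 6, 0, 2]
r1 m[φ3→N] = [0, 0, 1, 2]
r1 m[φ4→R] = [1, 0, 1, 4]
r1 m[φ4→M] = [5, 2, 1, 0]
r1 m[φ5→R] = [0, 2, 4, 1]
r1 m[S→φ0] = [0, 0, 0, 0]
r1 m[S→φ1] = [0, 0, 0, 0]
r1 m[Q→φ1] = [0, 0, 0, 0]
r1 m[Q→φ2] = [0, 0, 0, 0]
r1 m[L→φ0] = [0, 0, 0, 0]
r1 m[R→φ1] = [0, 0, 0, 0]
r1 m[R→φ4] = [0, 0, 0, 0]
r1 m[R→φ5] = [0, 0, 0, 0]
r1 m[B→φ2] = [0, 0, 0, 0]
r1 m[B→φ3] = [0, 0, 0, 0]
r1 m[M→φ4] = [0, 0, 0, 0]
r1 m[N→φ3] = [0, 0, 0, 0]
r2 m[φ0→S] = [1, 0, 0, 0]
r2 m[φ0→L] = [1, 1, 0, 3]
r2 m[φ1→S] = [0, 1, 1, 0]
r2 m[φ1→Q] = [1, 0, 1, 0]
r2 m[φ1→R] = [0, 1, 0, 0]
r2 m[φ2→Q] = [1, 2, 6, 3]
r2 m[φ2→B] = [2, 5, 1, 4]
r2 m[φ3→B] = [1, 6, 0, 2]
r2 m[φ3→N] = [0, 0, 1, 2]
r2 m[φ4→R] = [1, 0, 1, 4]
r2 m[φ4→M] = [5, 2, 1, 0]
r2 m[φ5→R] = [0, 2, 4, 1]
r2 m[S→φ0] = [0, 1, 1, 0]
r2 m[S→φ1] = [1, 0, 0, 0]
r2 m[Q→φ1] = [1, 2, 6, 3]
r2 m[Q→φ2] = [1, 0, 1, 0]
r2 m[L→φ0] = [0, 0, 0, 0]
r2 m[R→φ1] = [1, 2, 5, 5]
r2 m[R→φ4] = [0, 3, 4, 1]
r2 m[R→φ5] = [1, 1, 1, 4]
r2 m[B→φ2] = [1, 6, 0, 2]
r2 m[B→φ3] = [2, 5, 1, 4]
r2 m[M→φ4] = [0, 0, 0, 0]
r2 m[N→φ3] = [0, 0, 0, 0]
r3 m[φ0→S] = [1, 0, 0, 0]
r3 m[φ0→L] = [1, 2, 0, 4]
r3 m[φ1→S] = [5, 4, 5, 3]
r3 m[φ1→Q] = [3, 1, 3, 2]
r3 m[φ1→R] = [2, 2, 3, 3]
r3 m[φ2→Q] = [1, 3, 8, 4]
r3 m[φ2→B] = [2, 5, 2, 4]
r3 m[φ3→B] = [1, 6, 0, 2]
r3 m[φ3→N] = [1, 1, 3, 6]
r3 m[φ4→R] = [1, 0, 1, 4]
r3 m[φ4→M] = [5, 2, 1, 3]
r3 m[φ5→R] = [0, 2, 4, 1]
r3 m[S→φ0] = [0, 1, 1, 0]
r3 m[S→φ1] = [1, 0, 0, 0]
r3 m[Q→φ1] = [1, 2, 6, 3]
r3 m[Q→φ2] = [1, 0, 1, 0]
r3 m[L→φ0] = [0, 0, 0, 0]
r3 m[R→φ1] = [1, 2, 5, 5]
r3 m[R→φ4] = [0, 3, 4, 1]
r3 m[R→φ5] = [1, 1, 1, 4]
r3 m[B→φ2] = [1, 6, 0, 2]
r3 m[B→φ3] = [2, 5, 1, 4]
r3 m[M→φ4] = [0, 0, 0, 0]
r3 m[N→φ3] = [0, 0, 0, 0]
r4 m[φ0→S] = [1, 0, 0, 0]
r4 m[φ0→L] = [1, 2, 0, 4]
r4 m[φ1→S] = [5, 4, 5, 3]
r4 m[φ1→Q] = [3, 1, 3, 2]
r4 m[φ1→R] = [2, 2, 3, 3]
r4 m[φ2→Q] = [1, 3, 8, 4]
r4 m[φ2→B] = [2, 5, 2, 4]
r4 m[φ3→B] = [1, 6, 0, 2]
r4 m[φ3→N] = [1, 1, 3, 6]
r4 m[φ4→R] = [1, 0, 1, 4]
r4 m[φ4→M] = [5, 2, 1, 3]
r4 m[φ5→R] = [0, 2, 4, 1]
r4 m[S→φ0] = [5, 4, 5, 3]
r4 m[S→φ1] = [1, 0, 0, 0]
r4 m[Q→φ1] = [1, 3, 8, 4]
r4 m[Q→φ2] = [3, 1, 3, 2]
r4 m[L→φ0] = [0, 0, 0, 0]
r4 m[R→φ1] = [1, 2, 5, 5]
r4 m[R→φ4] = [2, 4, 7, 4]
r4 m[R→φ5] = [3, 2, 4, 7]
r4 m[B→φ2] = [1, 6, 0, 2]
r4 m[B→φ3] = [2, 5, 2, 4]
r4 m[M→φ4] = [0, 0, 0, 0]
r4 m[N→φ3] = [0, 0, 0, 0]
r5 m[φ0→S] = [1, 0, 0, 0]
r5 m[φ0→L] = [6, 6, 3, 8]
r5 m[φ1→S] = [6, 5, 6, 4]
r5 m[φ1→Q] = [3, 1, 3, 2]
r5 m[φ1→R] = [3, 2, 3, 3]
r5 m[φ2→Q] = [1, 3, 8, 4]
r5 m[φ2→B] = [3, 7, 4, 6]
r5 m[φ3→B] = [1, 6, 0, 2]
r5 m[φ3→N] = [2, 2, 3, 6]
r5 m[φ4→R] = [1, 0, 1, 4]
r5 m[φ4→M] = [7, 4, 3, 4]
r5 m[φ5→R] = [0, 2, 4, 1]
r5 m[S→φ0] = [5, 4, 5, 3]
r5 m[S→φ1] = [1, 0, 0, 0]
r5 m[Q→φ1] = [1, 3, 8, 4]
r5 m[Q→φ2] = [3, 1, 3, 2]
r5 m[L→φ0] = [0, 0, 0, 0]
r5 m[R→φ1] = [1, 2, 5, 5]
r5 m[R→φ4] = [2, 4, 7, 4]
r5 m[R→φ5] = [3, 2, 4, 7]
r5 m[B→φ2] = [1, 6, 0, 2]
r5 m[B→φ3] = [2, 5, 2, 4]
r5 m[M→φ4] = [0, 0, 0, 0]
r5 m[N→φ3] = [0, 0, 0, 0]
r6 m[φ0→S] = [1, 0, 0, 0]
r6 m[φ0→L] = [6, 6, 3, 8]
r6 m[φ1→S] = [6, 5, 6, 4]
r6 m[φ1→Q] = [3, 1, 3, 2]
r6 m[φ1→R] = [3, 2, 3, 3]
r6 m[φ2→Q] = [1, 3, 8, 4]
r6 m[φ2→B] = [3, 7, 4, 6]
r6 m[φ3→B] = [1, 6, 0, 2]
r6 m[φ3→N] = [2, 2, 3, 6]
r6 m[φ4→R] = [1, 0, 1, 4]
r6 m[φ4→M] = [7, 4, 3, 4]
r6 m[φ5→R] = [0, 2, 4, 1]
r6 m[S→φ0] = [6, 5, 6, 4]
r6 m[S→φ1] = [1, 0, 0, 0]
r6 m[Q→φ1] = [1, 3, 8, 4]
r6 m[Q→φ2] = [3, 1, 3, 2]
r6 m[L→φ0] = [0, 0, 0, 0]
r6 m[R→φ1] = [1, 2, 5, 5]
r6 m[R→φ4] = [3, 4, 7, 4]
r6 m[R→φ5] = [4, 2, 4, 7]
r6 m[B→φ2] = [1, 6, 0, 2]
r6 m[B→φ3] = [3, 7, 4, 6]
r6 m[M→φ4] = [0, 0, 0, 0]
r6 m[N→φ3] = [0, 0, 0, 0]
r7 m[φ0→S] = [1, 0, 0, 0]
r7 m[φ0→L] = [7, 7, 4, 9]
r7 m[φ1→S] = [6, 5, 6, 4]
r7 m[φ1→Q] = [3, 1, 3, 2]
r7 m[φ1→R] = [3, 2, 3, 3]
r7 m[φ2→Q] = [1, 3, 8, 4]
r7 m[φ2→B] = [3, 7, 4, 6]
r7 m[φ3→B] = [1, 6, 0, 2]
r7 m[φ3→N] = [4, 4, 4, 8]
r7 m[φ4→R] = [1, 0, 1, 4]
r7 m[φ4→M] = [8, 5, 4, 4]
r7 m[φ5→R] = [0, 2, 4, 1]
r7 m[S→φ0] = [6, 5, 6, 4]
r7 m[S→φ1] = [1, 0, 0, 0]
r7 m[Q→φ1] = [1, 3, 8, 4]
r7 m[Q→φ2] = [3, 1, 3, 2]
r7 m[L→φ0] = [0, 0, 0, 0]
r7 m[R→φ1] = [1, 2, 5, 5]
r7 m[R→φ4] = [3, 4, 7, 4]
r7 m[R→φ5] = [4, 2, 4, 7]
r7 m[B→φ2] = [1, 6, 0, 2]
r7 m[B→φ3] = [3, 7, 4, 6]
r7 m[M→φ4] = [0, 0, 0, 0]
r7 m[N→φ3] = [0, 0, 0, 0]
r8 m[φ0→S] = [1, 0, 0, 0]
r8 m[φ0→L] = [7, 7, 4, 9]
r8 m[φ1→S] = [6, 5, 6, 4]
r8 m[φ1→Q] = [3, 1, 3, 2]
r8 m[φ1→R] = [3, 2, 3, 3]
r8 m[φ2→Q] = [1, 3, 8, 4]
r8 m[φ2→B] = [3, 7, 4, 6]
r8 m[φ3→B] = [1, 6, 0, 2]
r8 m[φ3→N] = [4, 4, 4, 8]
r8 m[φ4→R] = [1, 0, 1, 4]
r8 m[φ4→M] = [8, 5, 4, 4]
r8 m[φ5→R] = [0, 2, 4, 1]
r8 m[S→φ0] = [6, 5, 6, 4]
r8 m[S→φ1] = [1, 0, 0, 0]
r8 m[Q→φ1] = [1, 3, 8, 4]
r8 m[Q→φ2] = [3, 1, 3, 2]
r8 m[L→φ0] = [0, 0, 0, 0]
r8 m[R→φ1] = [1, 2, 5, 5]
r8 m[R→φ4] = [3, 4, 7, 4]
r8 m[R→φ5] = [4, 2, 4, 7]
r8 m[B→φ2] = [1, 6, 0, 2]
r8 m[B→φ3] = [3, 7, 4, 6]
r8 m[M→φ4] = [0, 0, 0, 0]
r8 m[N→φ3] = [0, 0, 0, 0]
fixed point reached at round 8
traceback from S: (S=3, Q=0, L=2, R=0, B=2, M=2, N=0), score=4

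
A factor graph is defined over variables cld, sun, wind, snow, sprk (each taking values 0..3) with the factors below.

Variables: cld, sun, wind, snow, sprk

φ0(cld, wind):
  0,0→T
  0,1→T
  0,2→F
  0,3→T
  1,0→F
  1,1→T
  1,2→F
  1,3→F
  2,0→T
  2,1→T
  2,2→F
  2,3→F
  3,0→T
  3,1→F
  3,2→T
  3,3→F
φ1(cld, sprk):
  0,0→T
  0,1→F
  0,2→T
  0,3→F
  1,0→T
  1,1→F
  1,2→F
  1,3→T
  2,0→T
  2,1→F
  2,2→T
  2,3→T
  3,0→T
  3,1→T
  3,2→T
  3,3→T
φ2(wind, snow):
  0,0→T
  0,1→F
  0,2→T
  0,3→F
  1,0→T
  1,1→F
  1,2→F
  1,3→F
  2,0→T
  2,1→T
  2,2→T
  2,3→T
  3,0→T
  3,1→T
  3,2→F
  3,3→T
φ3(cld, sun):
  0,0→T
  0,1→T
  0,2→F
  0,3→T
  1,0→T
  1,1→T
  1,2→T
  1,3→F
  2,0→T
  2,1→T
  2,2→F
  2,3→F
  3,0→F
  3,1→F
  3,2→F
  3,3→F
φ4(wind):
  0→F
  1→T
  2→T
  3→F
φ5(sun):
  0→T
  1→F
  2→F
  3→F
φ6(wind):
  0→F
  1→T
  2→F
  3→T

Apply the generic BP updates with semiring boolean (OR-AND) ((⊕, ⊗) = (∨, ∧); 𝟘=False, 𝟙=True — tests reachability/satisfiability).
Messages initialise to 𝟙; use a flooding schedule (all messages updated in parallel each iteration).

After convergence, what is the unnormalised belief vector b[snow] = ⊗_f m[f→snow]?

b[snow] = [T, F, F, F]

init: all messages = 𝟙 over 4 values
r1 m[φ0→cld] = [T, T, T, T]
r1 m[φ0→wind] = [T, T, T, T]
r1 m[φ1→cld] = [T, T, T, T]
r1 m[φ1→sprk] = [T, T, T, T]
r1 m[φ2→wind] = [T, T, T, T]
r1 m[φ2→snow] = [T, T, T, T]
r1 m[φ3→cld] = [T, T, T, F]
r1 m[φ3→sun] = [T, T, T, T]
r1 m[φ4→wind] = [F, T, T, F]
r1 m[φ5→sun] = [T, F, F, F]
r1 m[φ6→wind] = [F, T, F, T]
r1 m[cld→φ0] = [T, T, T, T]
r1 m[cld→φ1] = [T, T, T, T]
r1 m[cld→φ3] = [T, T, T, T]
r1 m[sun→φ3] = [T, T, T, T]
r1 m[sun→φ5] = [T, T, T, T]
r1 m[wind→φ0] = [T, T, T, T]
r1 m[wind→φ2] = [T, T, T, T]
r1 m[wind→φ4] = [T, T, T, T]
r1 m[wind→φ6] = [T, T, T, T]
r1 m[snow→φ2] = [T, T, T, T]
r1 m[sprk→φ1] = [T, T, T, T]
r2 m[φ0→cld] = [T, T, T, T]
r2 m[φ0→wind] = [T, T, T, T]
r2 m[φ1→cld] = [T, T, T, T]
r2 m[φ1→sprk] = [T, T, T, T]
r2 m[φ2→wind] = [T, T, T, T]
r2 m[φ2→snow] = [T, T, T, T]
r2 m[φ3→cld] = [T, T, T, F]
r2 m[φ3→sun] = [T, T, T, T]
r2 m[φ4→wind] = [F, T, T, F]
r2 m[φ5→sun] = [T, F, F, F]
r2 m[φ6→wind] = [F, T, F, T]
r2 m[cld→φ0] = [T, T, T, F]
r2 m[cld→φ1] = [T, T, T, F]
r2 m[cld→φ3] = [T, T, T, T]
r2 m[sun→φ3] = [T, F, F, F]
r2 m[sun→φ5] = [T, T, T, T]
r2 m[wind→φ0] = [F, T, F, F]
r2 m[wind→φ2] = [F, T, F, F]
r2 m[wind→φ4] = [F, T, F, T]
r2 m[wind→φ6] = [F, T, T, F]
r2 m[snow→φ2] = [T, T, T, T]
r2 m[sprk→φ1] = [T, T, T, T]
r3 m[φ0→cld] = [T, T, T, F]
r3 m[φ0→wind] = [T, T, F, T]
r3 m[φ1→cld] = [T, T, T, T]
r3 m[φ1→sprk] = [T, F, T, T]
r3 m[φ2→wind] = [T, T, T, T]
r3 m[φ2→snow] = [T, F, F, F]
r3 m[φ3→cld] = [T, T, T, F]
r3 m[φ3→sun] = [T, T, T, T]
r3 m[φ4→wind] = [F, T, T, F]
r3 m[φ5→sun] = [T, F, F, F]
r3 m[φ6→wind] = [F, T, F, T]
r3 m[cld→φ0] = [T, T, T, F]
r3 m[cld→φ1] = [T, T, T, F]
r3 m[cld→φ3] = [T, T, T, T]
r3 m[sun→φ3] = [T, F, F, F]
r3 m[sun→φ5] = [T, T, T, T]
r3 m[wind→φ0] = [F, T, F, F]
r3 m[wind→φ2] = [F, T, F, F]
r3 m[wind→φ4] = [F, T, F, T]
r3 m[wind→φ6] = [F, T, T, F]
r3 m[snow→φ2] = [T, T, T, T]
r3 m[sprk→φ1] = [T, T, T, T]
r4 m[φ0→cld] = [T, T, T, F]
r4 m[φ0→wind] = [T, T, F, T]
r4 m[φ1→cld] = [T, T, T, T]
r4 m[φ1→sprk] = [T, F, T, T]
r4 m[φ2→wind] = [T, T, T, T]
r4 m[φ2→snow] = [T, F, F, F]
r4 m[φ3→cld] = [T, T, T, F]
r4 m[φ3→sun] = [T, T, T, T]
r4 m[φ4→wind] = [F, T, T, F]
r4 m[φ5→sun] = [T, F, F, F]
r4 m[φ6→wind] = [F, T, F, T]
r4 m[cld→φ0] = [T, T, T, F]
r4 m[cld→φ1] = [T, T, T, F]
r4 m[cld→φ3] = [T, T, T, F]
r4 m[sun→φ3] = [T, F, F, F]
r4 m[sun→φ5] = [T, T, T, T]
r4 m[wind→φ0] = [F, T, F, F]
r4 m[wind→φ2] = [F, T, F, F]
r4 m[wind→φ4] = [F, T, F, T]
r4 m[wind→φ6] = [F, T, F, F]
r4 m[snow→φ2] = [T, T, T, T]
r4 m[sprk→φ1] = [T, T, T, T]
r5 m[φ0→cld] = [T, T, T, F]
r5 m[φ0→wind] = [T, T, F, T]
r5 m[φ1→cld] = [T, T, T, T]
r5 m[φ1→sprk] = [T, F, T, T]
r5 m[φ2→wind] = [T, T, T, T]
r5 m[φ2→snow] = [T, F, F, F]
r5 m[φ3→cld] = [T, T, T, F]
r5 m[φ3→sun] = [T, T, T, T]
r5 m[φ4→wind] = [F, T, T, F]
r5 m[φ5→sun] = [T, F, F, F]
r5 m[φ6→wind] = [F, T, F, T]
r5 m[cld→φ0] = [T, T, T, F]
r5 m[cld→φ1] = [T, T, T, F]
r5 m[cld→φ3] = [T, T, T, F]
r5 m[sun→φ3] = [T, F, F, F]
r5 m[sun→φ5] = [T, T, T, T]
r5 m[wind→φ0] = [F, T, F, F]
r5 m[wind→φ2] = [F, T, F, F]
r5 m[wind→φ4] = [F, T, F, T]
r5 m[wind→φ6] = [F, T, F, F]
r5 m[snow→φ2] = [T, T, T, T]
r5 m[sprk→φ1] = [T, T, T, T]
fixed point reached at round 5
b[snow] = ⊗ incoming = [T, F, F, F]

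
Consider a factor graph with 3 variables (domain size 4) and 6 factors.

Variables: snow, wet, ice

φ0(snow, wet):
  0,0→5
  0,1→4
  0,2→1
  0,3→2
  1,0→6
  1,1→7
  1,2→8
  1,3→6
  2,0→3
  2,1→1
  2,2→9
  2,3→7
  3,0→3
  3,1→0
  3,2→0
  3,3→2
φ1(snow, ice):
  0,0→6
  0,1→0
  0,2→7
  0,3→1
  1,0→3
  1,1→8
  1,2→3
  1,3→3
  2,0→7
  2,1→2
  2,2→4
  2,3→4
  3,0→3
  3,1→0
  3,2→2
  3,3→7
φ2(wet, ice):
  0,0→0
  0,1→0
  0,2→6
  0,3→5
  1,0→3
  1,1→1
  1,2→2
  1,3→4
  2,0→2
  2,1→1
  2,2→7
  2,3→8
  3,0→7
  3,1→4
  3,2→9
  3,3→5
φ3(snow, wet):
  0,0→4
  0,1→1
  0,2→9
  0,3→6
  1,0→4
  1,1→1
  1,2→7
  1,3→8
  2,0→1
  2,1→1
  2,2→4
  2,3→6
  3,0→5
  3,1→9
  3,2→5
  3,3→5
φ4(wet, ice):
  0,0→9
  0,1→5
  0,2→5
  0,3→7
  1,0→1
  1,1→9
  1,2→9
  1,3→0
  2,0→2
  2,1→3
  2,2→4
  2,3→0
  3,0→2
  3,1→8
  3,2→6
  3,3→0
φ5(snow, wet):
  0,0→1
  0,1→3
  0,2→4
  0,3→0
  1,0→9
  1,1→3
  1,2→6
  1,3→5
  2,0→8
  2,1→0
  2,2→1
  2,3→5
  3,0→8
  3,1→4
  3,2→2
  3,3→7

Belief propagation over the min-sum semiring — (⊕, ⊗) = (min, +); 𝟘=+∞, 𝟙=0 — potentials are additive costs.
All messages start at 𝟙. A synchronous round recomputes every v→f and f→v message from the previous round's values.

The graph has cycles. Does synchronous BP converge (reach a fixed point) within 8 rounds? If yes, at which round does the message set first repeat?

init: all messages = 𝟙 over 4 values
r1 m[φ0→snow] = [1, 6, 1, 0]
r1 m[φ0→wet] = [3, 0, 0, 2]
r1 m[φ1→snow] = [0, 3, 2, 0]
r1 m[φ1→ice] = [3, 0, 2, 1]
r1 m[φ2→wet] = [0, 1, 1, 4]
r1 m[φ2→ice] = [0, 0, 2, 4]
r1 m[φ3→snow] = [1, 1, 1, 5]
r1 m[φ3→wet] = [1, 1, 4, 5]
r1 m[φ4→wet] = [5, 0, 0, 0]
r1 m[φ4→ice] = [1, 3, 4, 0]
r1 m[φ5→snow] = [0, 3, 0, 2]
r1 m[φ5→wet] = [1, 0, 1, 0]
r1 m[snow→φ0] = [0, 0, 0, 0]
r1 m[snow→φ1] = [0, 0, 0, 0]
r1 m[snow→φ3] = [0, 0, 0, 0]
r1 m[snow→φ5] = [0, 0, 0, 0]
r1 m[wet→φ0] = [0, 0, 0, 0]
r1 m[wet→φ2] = [0, 0, 0, 0]
r1 m[wet→φ3] = [0, 0, 0, 0]
r1 m[wet→φ4] = [0, 0, 0, 0]
r1 m[wet→φ5] = [0, 0, 0, 0]
r1 m[ice→φ1] = [0, 0, 0, 0]
r1 m[ice→φ2] = [0, 0, 0, 0]
r1 m[ice→φ4] = [0, 0, 0, 0]
r2 m[φ0→snow] = [1, 6, 1, 0]
r2 m[φ0→wet] = [3, 0, 0, 2]
r2 m[φ1→snow] = [0, 3, 2, 0]
r2 m[φ1→ice] = [3, 0, 2, 1]
r2 m[φ2→wet] = [0, 1, 1, 4]
r2 m[φ2→ice] = [0, 0, 2, 4]
r2 m[φ3→snow] = [1, 1, 1, 5]
r2 m[φ3→wet] = [1, 1, 4, 5]
r2 m[φ4→wet] = [5, 0, 0, 0]
r2 m[φ4→ice] = [1, 3, 4, 0]
r2 m[φ5→snow] = [0, 3, 0, 2]
r2 m[φ5→wet] = [1, 0, 1, 0]
r2 m[snow→φ0] = [1, 7, 3, 7]
r2 m[snow→φ1] = [2, 10, 2, 7]
r2 m[snow→φ3] = [1, 12, 3, 2]
r2 m[snow→φ5] = [2, 10, 4, 5]
r2 m[wet→φ0] = [7, 2, 6, 9]
r2 m[wet→φ2] = [10, 1, 5, 7]
r2 m[wet→φ3] = [9, 1, 2, 6]
r2 m[wet→φ4] = [5, 2, 6, 11]
r2 m[wet→φ5] = [9, 2, 5, 11]
r2 m[ice→φ1] = [1, 3, 6, 4]
r2 m[ice→φ2] = [4, 3, 6, 1]
r2 m[ice→φ4] = [3, 0, 4, 5]
r3 m[φ0→snow] = [6, 9, 3, 2]
r3 m[φ0→wet] = [6, 4, 2, 3]
r3 m[φ1→snow] = [3, 4, 5, 3]
r3 m[φ1→ice] = [8, 2, 6, 3]
r3 m[φ2→wet] = [3, 4, 4, 6]
r3 m[φ2→ice] = [4, 2, 3, 5]
r3 m[φ3→snow] = [2, 2, 2, 7]
r3 m[φ3→wet] = [4, 2, 7, 7]
r3 m[φ4→wet] = [5, 4, 3, 5]
r3 m[φ4→ice] = [3, 9, 10, 2]
r3 m[φ5→snow] = [5, 5, 2, 6]
r3 m[φ5→wet] = [3, 4, 5, 2]
r3 m[snow→φ0] = [1, 7, 3, 7]
r3 m[snow→φ1] = [2, 10, 2, 7]
r3 m[snow→φ3] = [1, 12, 3, 2]
r3 m[snow→φ5] = [2, 10, 4, 5]
r3 m[wet→φ0] = [7, 2, 6, 9]
r3 m[wet→φ2] = [10, 1, 5, 7]
r3 m[wet→φ3] = [9, 1, 2, 6]
r3 m[wet→φ4] = [5, 2, 6, 11]
r3 m[wet→φ5] = [9, 2, 5, 11]
r3 m[ice→φ1] = [1, 3, 6, 4]
r3 m[ice→φ2] = [4, 3, 6, 1]
r3 m[ice→φ4] = [3, 0, 4, 5]
r4 m[φ0→snow] = [6, 9, 3, 2]
r4 m[φ0→wet] = [6, 4, 2, 3]
r4 m[φ1→snow] = [3, 4, 5, 3]
r4 m[φ1→ice] = [8, 2, 6, 3]
r4 m[φ2→wet] = [3, 4, 4, 6]
r4 m[φ2→ice] = [4, 2, 3, 5]
r4 m[φ3→snow] = [2, 2, 2, 7]
r4 m[φ3→wet] = [4, 2, 7, 7]
r4 m[φ4→wet] = [5, 4, 3, 5]
r4 m[φ4→ice] = [3, 9, 10, 2]
r4 m[φ5→snow] = [5, 5, 2, 6]
r4 m[φ5→wet] = [3, 4, 5, 2]
r4 m[snow→φ0] = [10, 11, 9, 16]
r4 m[snow→φ1] = [13, 16, 7, 15]
r4 m[snow→φ3] = [14, 18, 10, 11]
r4 m[snow→φ5] = [11, 15, 10, 12]
r4 m[wet→φ0] = [15, 14, 19, 20]
r4 m[wet→φ2] = [18, 14, 17, 17]
r4 m[wet→φ3] = [17, 16, 14, 16]
r4 m[wet→φ4] = [16, 14, 18, 18]
r4 m[wet→φ5] = [18, 14, 16, 21]
r4 m[ice→φ1] = [7, 11, 13, 7]
r4 m[ice→φ2] = [11, 11, 16, 5]
r4 m[ice→φ4] = [12, 4, 9, 8]
r5 m[φ0→snow] = [18, 21, 15, 14]
r5 m[φ0→wet] = [12, 10, 11, 12]
r5 m[φ1→snow] = [8, 10, 11, 10]
r5 m[φ1→ice] = [14, 9, 11, 11]
r5 m[φ2→wet] = [10, 9, 12, 10]
r5 m[φ2→ice] = [17, 15, 16, 18]
r5 m[φ3→snow] = [17, 17, 17, 19]
r5 m[φ3→wet] = [11, 11, 14, 16]
r5 m[φ4→wet] = [9, 8, 7, 8]
r5 m[φ4→ice] = [15, 21, 21, 14]
r5 m[φ5→snow] = [17, 17, 14, 18]
r5 m[φ5→wet] = [12, 10, 11, 11]
r5 m[snow→φ0] = [10, 11, 9, 16]
r5 m[snow→φ1] = [13, 16, 7, 15]
r5 m[snow→φ3] = [14, 18, 10, 11]
r5 m[snow→φ5] = [11, 15, 10, 12]
r5 m[wet→φ0] = [15, 14, 19, 20]
r5 m[wet→φ2] = [18, 14, 17, 17]
r5 m[wet→φ3] = [17, 16, 14, 16]
r5 m[wet→φ4] = [16, 14, 18, 18]
r5 m[wet→φ5] = [18, 14, 16, 21]
r5 m[ice→φ1] = [7, 11, 13, 7]
r5 m[ice→φ2] = [11, 11, 16, 5]
r5 m[ice→φ4] = [12, 4, 9, 8]
r6 m[φ0→snow] = [18, 21, 15, 14]
r6 m[φ0→wet] = [12, 10, 11, 12]
r6 m[φ1→snow] = [8, 10, 11, 10]
r6 m[φ1→ice] = [14, 9, 11, 11]
r6 m[φ2→wet] = [10, 9, 12, 10]
r6 m[φ2→ice] = [17, 15, 16, 18]
r6 m[φ3→snow] = [17, 17, 17, 19]
r6 m[φ3→wet] = [11, 11, 14, 16]
r6 m[φ4→wet] = [9, 8, 7, 8]
r6 m[φ4→ice] = [15, 21, 21, 14]
r6 m[φ5→snow] = [17, 17, 14, 18]
r6 m[φ5→wet] = [12, 10, 11, 11]
r6 m[snow→φ0] = [42, 44, 42, 47]
r6 m[snow→φ1] = [52, 55, 46, 51]
r6 m[snow→φ3] = [43, 48, 40, 42]
r6 m[snow→φ5] = [43, 48, 43, 43]
r6 m[wet→φ0] = [42, 38, 44, 45]
r6 m[wet→φ2] = [44, 39, 43, 47]
r6 m[wet→φ3] = [43, 37, 41, 41]
r6 m[wet→φ4] = [45, 40, 48, 49]
r6 m[wet→φ5] = [42, 38, 44, 46]
r6 m[ice→φ1] = [32, 36, 37, 32]
r6 m[ice→φ2] = [29, 30, 32, 25]
r6 m[ice→φ4] = [31, 24, 27, 29]
r7 m[φ0→snow] = [42, 45, 39, 38]
r7 m[φ0→wet] = [45, 43, 43, 44]
r7 m[φ1→snow] = [33, 35, 36, 35]
r7 m[φ1→ice] = [53, 48, 50, 50]
r7 m[φ2→wet] = [29, 29, 31, 30]
r7 m[φ2→ice] = [42, 40, 41, 43]
r7 m[φ3→snow] = [38, 38, 38, 46]
r7 m[φ3→wet] = [41, 41, 44, 46]
r7 m[φ4→wet] = [29, 29, 27, 29]
r7 m[φ4→ice] = [41, 49, 49, 40]
r7 m[φ5→snow] = [41, 41, 38, 42]
r7 m[φ5→wet] = [44, 43, 44, 43]
r7 m[snow→φ0] = [42, 44, 42, 47]
r7 m[snow→φ1] = [52, 55, 46, 51]
r7 m[snow→φ3] = [43, 48, 40, 42]
r7 m[snow→φ5] = [43, 48, 43, 43]
r7 m[wet→φ0] = [42, 38, 44, 45]
r7 m[wet→φ2] = [44, 39, 43, 47]
r7 m[wet→φ3] = [43, 37, 41, 41]
r7 m[wet→φ4] = [45, 40, 48, 49]
r7 m[wet→φ5] = [42, 38, 44, 46]
r7 m[ice→φ1] = [32, 36, 37, 32]
r7 m[ice→φ2] = [29, 30, 32, 25]
r7 m[ice→φ4] = [31, 24, 27, 29]
r8 m[φ0→snow] = [42, 45, 39, 38]
r8 m[φ0→wet] = [45, 43, 43, 44]
r8 m[φ1→snow] = [33, 35, 36, 35]
r8 m[φ1→ice] = [53, 48, 50, 50]
r8 m[φ2→wet] = [29, 29, 31, 30]
r8 m[φ2→ice] = [42, 40, 41, 43]
r8 m[φ3→snow] = [38, 38, 38, 46]
r8 m[φ3→wet] = [41, 41, 44, 46]
r8 m[φ4→wet] = [29, 29, 27, 29]
r8 m[φ4→ice] = [41, 49, 49, 40]
r8 m[φ5→snow] = [41, 41, 38, 42]
r8 m[φ5→wet] = [44, 43, 44, 43]
r8 m[snow→φ0] = [112, 114, 112, 123]
r8 m[snow→φ1] = [121, 124, 115, 126]
r8 m[snow→φ3] = [116, 121, 113, 115]
r8 m[snow→φ5] = [113, 118, 113, 119]
r8 m[wet→φ0] = [143, 142, 146, 148]
r8 m[wet→φ2] = [159, 156, 158, 162]
r8 m[wet→φ3] = [147, 144, 145, 146]
r8 m[wet→φ4] = [159, 156, 162, 163]
r8 m[wet→φ5] = [144, 142, 145, 149]
r8 m[ice→φ1] = [83, 89, 90, 83]
r8 m[ice→φ2] = [94, 97, 99, 90]
r8 m[ice→φ4] = [95, 88, 91, 93]
no fixed point within 8 rounds

NOT CONVERGED within 8 rounds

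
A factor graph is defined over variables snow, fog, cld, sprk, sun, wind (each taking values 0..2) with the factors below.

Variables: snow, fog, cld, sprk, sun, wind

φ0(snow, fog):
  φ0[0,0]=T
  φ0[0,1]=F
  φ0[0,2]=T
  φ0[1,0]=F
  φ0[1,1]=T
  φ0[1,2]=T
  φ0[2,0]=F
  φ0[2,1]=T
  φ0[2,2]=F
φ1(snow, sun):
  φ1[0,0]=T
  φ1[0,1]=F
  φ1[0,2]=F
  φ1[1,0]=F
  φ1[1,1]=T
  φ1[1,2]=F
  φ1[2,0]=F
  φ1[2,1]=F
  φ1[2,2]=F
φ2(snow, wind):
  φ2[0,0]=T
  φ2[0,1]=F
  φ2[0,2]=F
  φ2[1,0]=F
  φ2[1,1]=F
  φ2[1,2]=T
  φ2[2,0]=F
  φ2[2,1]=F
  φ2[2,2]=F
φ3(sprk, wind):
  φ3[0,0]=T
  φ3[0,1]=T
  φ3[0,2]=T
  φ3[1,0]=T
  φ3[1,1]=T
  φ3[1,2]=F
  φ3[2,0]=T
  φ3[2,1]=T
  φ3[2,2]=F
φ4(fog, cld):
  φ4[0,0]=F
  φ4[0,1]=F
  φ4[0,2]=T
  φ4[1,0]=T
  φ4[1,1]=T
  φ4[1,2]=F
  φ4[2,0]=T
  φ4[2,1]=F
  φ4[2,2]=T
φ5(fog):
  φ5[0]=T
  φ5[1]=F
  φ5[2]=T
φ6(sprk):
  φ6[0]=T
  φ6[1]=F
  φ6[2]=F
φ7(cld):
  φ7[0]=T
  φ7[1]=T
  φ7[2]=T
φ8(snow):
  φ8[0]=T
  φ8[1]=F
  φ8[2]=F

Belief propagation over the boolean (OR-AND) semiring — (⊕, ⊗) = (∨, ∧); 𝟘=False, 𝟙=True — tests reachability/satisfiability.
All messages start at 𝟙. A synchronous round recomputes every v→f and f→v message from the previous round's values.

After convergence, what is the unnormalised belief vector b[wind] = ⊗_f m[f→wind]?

b[wind] = [T, F, F]

init: all messages = 𝟙 over 3 values
r1 m[φ0→snow] = [T, T, T]
r1 m[φ0→fog] = [T, T, T]
r1 m[φ1→snow] = [T, T, F]
r1 m[φ1→sun] = [T, T, F]
r1 m[φ2→snow] = [T, T, F]
r1 m[φ2→wind] = [T, F, T]
r1 m[φ3→sprk] = [T, T, T]
r1 m[φ3→wind] = [T, T, T]
r1 m[φ4→fog] = [T, T, T]
r1 m[φ4→cld] = [T, T, T]
r1 m[φ5→fog] = [T, F, T]
r1 m[φ6→sprk] = [T, F, F]
r1 m[φ7→cld] = [T, T, T]
r1 m[φ8→snow] = [T, F, F]
r1 m[snow→φ0] = [T, T, T]
r1 m[snow→φ1] = [T, T, T]
r1 m[snow→φ2] = [T, T, T]
r1 m[snow→φ8] = [T, T, T]
r1 m[fog→φ0] = [T, T, T]
r1 m[fog→φ4] = [T, T, T]
r1 m[fog→φ5] = [T, T, T]
r1 m[cld→φ4] = [T, T, T]
r1 m[cld→φ7] = [T, T, T]
r1 m[sprk→φ3] = [T, T, T]
r1 m[sprk→φ6] = [T, T, T]
r1 m[sun→φ1] = [T, T, T]
r1 m[wind→φ2] = [T, T, T]
r1 m[wind→φ3] = [T, T, T]
r2 m[φ0→snow] = [T, T, T]
r2 m[φ0→fog] = [T, T, T]
r2 m[φ1→snow] = [T, T, F]
r2 m[φ1→sun] = [T, T, F]
r2 m[φ2→snow] = [T, T, F]
r2 m[φ2→wind] = [T, F, T]
r2 m[φ3→sprk] = [T, T, T]
r2 m[φ3→wind] = [T, T, T]
r2 m[φ4→fog] = [T, T, T]
r2 m[φ4→cld] = [T, T, T]
r2 m[φ5→fog] = [T, F, T]
r2 m[φ6→sprk] = [T, F, F]
r2 m[φ7→cld] = [T, T, T]
r2 m[φ8→snow] = [T, F, F]
r2 m[snow→φ0] = [T, F, F]
r2 m[snow→φ1] = [T, F, F]
r2 m[snow→φ2] = [T, F, F]
r2 m[snow→φ8] = [T, T, F]
r2 m[fog→φ0] = [T, F, T]
r2 m[fog→φ4] = [T, F, T]
r2 m[fog→φ5] = [T, T, T]
r2 m[cld→φ4] = [T, T, T]
r2 m[cld→φ7] = [T, T, T]
r2 m[sprk→φ3] = [T, F, F]
r2 m[sprk→φ6] = [T, T, T]
r2 m[sun→φ1] = [T, T, T]
r2 m[wind→φ2] = [T, T, T]
r2 m[wind→φ3] = [T, F, T]
r3 m[φ0→snow] = [T, T, F]
r3 m[φ0→fog] = [T, F, T]
r3 m[φ1→snow] = [T, T, F]
r3 m[φ1→sun] = [T, F, F]
r3 m[φ2→snow] = [T, T, F]
r3 m[φ2→wind] = [T, F, F]
r3 m[φ3→sprk] = [T, T, T]
r3 m[φ3→wind] = [T, T, T]
r3 m[φ4→fog] = [T, T, T]
r3 m[φ4→cld] = [T, F, T]
r3 m[φ5→fog] = [T, F, T]
r3 m[φ6→sprk] = [T, F, F]
r3 m[φ7→cld] = [T, T, T]
r3 m[φ8→snow] = [T, F, F]
r3 m[snow→φ0] = [T, F, F]
r3 m[snow→φ1] = [T, F, F]
r3 m[snow→φ2] = [T, F, F]
r3 m[snow→φ8] = [T, T, F]
r3 m[fog→φ0] = [T, F, T]
r3 m[fog→φ4] = [T, F, T]
r3 m[fog→φ5] = [T, T, T]
r3 m[cld→φ4] = [T, T, T]
r3 m[cld→φ7] = [T, T, T]
r3 m[sprk→φ3] = [T, F, F]
r3 m[sprk→φ6] = [T, T, T]
r3 m[sun→φ1] = [T, T, T]
r3 m[wind→φ2] = [T, T, T]
r3 m[wind→φ3] = [T, F, T]
r4 m[φ0→snow] = [T, T, F]
r4 m[φ0→fog] = [T, F, T]
r4 m[φ1→snow] = [T, T, F]
r4 m[φ1→sun] = [T, F, F]
r4 m[φ2→snow] = [T, T, F]
r4 m[φ2→wind] = [T, F, F]
r4 m[φ3→sprk] = [T, T, T]
r4 m[φ3→wind] = [T, T, T]
r4 m[φ4→fog] = [T, T, T]
r4 m[φ4→cld] = [T, F, T]
r4 m[φ5→fog] = [T, F, T]
r4 m[φ6→sprk] = [T, F, F]
r4 m[φ7→cld] = [T, T, T]
r4 m[φ8→snow] = [T, F, F]
r4 m[snow→φ0] = [T, F, F]
r4 m[snow→φ1] = [T, F, F]
r4 m[snow→φ2] = [T, F, F]
r4 m[snow→φ8] = [T, T, F]
r4 m[fog→φ0] = [T, F, T]
r4 m[fog→φ4] = [T, F, T]
r4 m[fog→φ5] = [T, F, T]
r4 m[cld→φ4] = [T, T, T]
r4 m[cld→φ7] = [T, F, T]
r4 m[sprk→φ3] = [T, F, F]
r4 m[sprk→φ6] = [T, T, T]
r4 m[sun→φ1] = [T, T, T]
r4 m[wind→φ2] = [T, T, T]
r4 m[wind→φ3] = [T, F, F]
r5 m[φ0→snow] = [T, T, F]
r5 m[φ0→fog] = [T, F, T]
r5 m[φ1→snow] = [T, T, F]
r5 m[φ1→sun] = [T, F, F]
r5 m[φ2→snow] = [T, T, F]
r5 m[φ2→wind] = [T, F, F]
r5 m[φ3→sprk] = [T, T, T]
r5 m[φ3→wind] = [T, T, T]
r5 m[φ4→fog] = [T, T, T]
r5 m[φ4→cld] = [T, F, T]
r5 m[φ5→fog] = [T, F, T]
r5 m[φ6→sprk] = [T, F, F]
r5 m[φ7→cld] = [T, T, T]
r5 m[φ8→snow] = [T, F, F]
r5 m[snow→φ0] = [T, F, F]
r5 m[snow→φ1] = [T, F, F]
r5 m[snow→φ2] = [T, F, F]
r5 m[snow→φ8] = [T, T, F]
r5 m[fog→φ0] = [T, F, T]
r5 m[fog→φ4] = [T, F, T]
r5 m[fog→φ5] = [T, F, T]
r5 m[cld→φ4] = [T, T, T]
r5 m[cld→φ7] = [T, F, T]
r5 m[sprk→φ3] = [T, F, F]
r5 m[sprk→φ6] = [T, T, T]
r5 m[sun→φ1] = [T, T, T]
r5 m[wind→φ2] = [T, T, T]
r5 m[wind→φ3] = [T, F, F]
fixed point reached at round 5
b[wind] = ⊗ incoming = [T, F, F]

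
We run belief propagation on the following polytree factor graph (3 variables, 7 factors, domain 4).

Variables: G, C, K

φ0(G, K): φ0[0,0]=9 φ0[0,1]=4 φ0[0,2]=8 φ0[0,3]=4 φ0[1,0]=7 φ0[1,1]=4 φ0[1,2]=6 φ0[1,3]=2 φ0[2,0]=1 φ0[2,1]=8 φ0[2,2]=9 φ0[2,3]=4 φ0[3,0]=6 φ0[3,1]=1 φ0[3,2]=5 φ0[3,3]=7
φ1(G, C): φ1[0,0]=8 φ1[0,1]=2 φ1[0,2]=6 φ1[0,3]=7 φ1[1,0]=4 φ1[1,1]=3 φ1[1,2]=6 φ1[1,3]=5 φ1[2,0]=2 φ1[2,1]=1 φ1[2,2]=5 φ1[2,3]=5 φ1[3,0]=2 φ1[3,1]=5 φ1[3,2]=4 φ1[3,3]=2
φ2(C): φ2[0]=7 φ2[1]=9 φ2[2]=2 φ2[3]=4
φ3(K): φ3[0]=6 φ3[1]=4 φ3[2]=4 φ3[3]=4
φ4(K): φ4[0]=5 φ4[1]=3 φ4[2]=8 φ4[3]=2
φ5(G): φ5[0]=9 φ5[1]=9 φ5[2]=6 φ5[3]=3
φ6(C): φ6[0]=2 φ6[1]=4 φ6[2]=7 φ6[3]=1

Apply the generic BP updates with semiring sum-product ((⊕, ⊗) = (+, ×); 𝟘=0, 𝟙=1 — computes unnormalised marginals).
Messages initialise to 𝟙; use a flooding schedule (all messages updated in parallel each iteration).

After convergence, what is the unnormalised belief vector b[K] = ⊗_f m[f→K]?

b[K] = [1400400, 342144, 1541760, 199104]

init: all messages = 𝟙 over 4 values
r1 m[φ0→G] = [25, 19, 22, 19]
r1 m[φ0→K] = [23, 17, 28, 17]
r1 m[φ1→G] = [23, 18, 13, 13]
r1 m[φ1→C] = [16, 11, 21, 19]
r1 m[φ2→C] = [7, 9, 2, 4]
r1 m[φ3→K] = [6, 4, 4, 4]
r1 m[φ4→K] = [5, 3, 8, 2]
r1 m[φ5→G] = [9, 9, 6, 3]
r1 m[φ6→C] = [2, 4, 7, 1]
r1 m[G→φ0] = [1, 1, 1, 1]
r1 m[G→φ1] = [1, 1, 1, 1]
r1 m[G→φ5] = [1, 1, 1, 1]
r1 m[C→φ1] = [1, 1, 1, 1]
r1 m[C→φ2] = [1, 1, 1, 1]
r1 m[C→φ6] = [1, 1, 1, 1]
r1 m[K→φ0] = [1, 1, 1, 1]
r1 m[K→φ3] = [1, 1, 1, 1]
r1 m[K→φ4] = [1, 1, 1, 1]
r2 m[φ0→G] = [25, 19, 22, 19]
r2 m[φ0→K] = [23, 17, 28, 17]
r2 m[φ1→G] = [23, 18, 13, 13]
r2 m[φ1→C] = [16, 11, 21, 19]
r2 m[φ2→C] = [7, 9, 2, 4]
r2 m[φ3→K] = [6, 4, 4, 4]
r2 m[φ4→K] = [5, 3, 8, 2]
r2 m[φ5→G] = [9, 9, 6, 3]
r2 m[φ6→C] = [2, 4, 7, 1]
r2 m[G→φ0] = [207, 162, 78, 39]
r2 m[G→φ1] = [225, 171, 132, 57]
r2 m[G→φ5] = [575, 342, 286, 247]
r2 m[C→φ1] = [14, 36, 14, 4]
r2 m[C→φ2] = [32, 44, 147, 19]
r2 m[C→φ6] = [112, 99, 42, 76]
r2 m[K→φ0] = [30, 12, 32, 8]
r2 m[K→φ3] = [115, 51, 224, 34]
r2 m[K→φ4] = [138, 68, 112, 68]
r3 m[φ0→G] = [606, 466, 446, 408]
r3 m[φ0→K] = [3309, 2139, 3525, 1737]
r3 m[φ1→G] = [296, 268, 154, 272]
r3 m[φ1→C] = [2862, 1380, 3264, 3204]
r3 m[φ2→C] = [7, 9, 2, 4]
r3 m[φ3→K] = [6, 4, 4, 4]
r3 m[φ4→K] = [5, 3, 8, 2]
r3 m[φ5→G] = [9, 9, 6, 3]
r3 m[φ6→C] = [2, 4, 7, 1]
r3 m[G→φ0] = [207, 162, 78, 39]
r3 m[G→φ1] = [225, 171, 132, 57]
r3 m[G→φ5] = [575, 342, 286, 247]
r3 m[C→φ1] = [14, 36, 14, 4]
r3 m[C→φ2] = [32, 44, 147, 19]
r3 m[C→φ6] = [112, 99, 42, 76]
r3 m[K→φ0] = [30, 12, 32, 8]
r3 m[K→φ3] = [115, 51, 224, 34]
r3 m[K→φ4] = [138, 68, 112, 68]
r4 m[φ0→G] = [606, 466, 446, 408]
r4 m[φ0→K] = [3309, 2139, 3525, 1737]
r4 m[φ1→G] = [296, 268, 154, 272]
r4 m[φ1→C] = [2862, 1380, 3264, 3204]
r4 m[φ2→C] = [7, 9, 2, 4]
r4 m[φ3→K] = [6, 4, 4, 4]
r4 m[φ4→K] = [5, 3, 8, 2]
r4 m[φ5→G] = [9, 9, 6, 3]
r4 m[φ6→C] = [2, 4, 7, 1]
r4 m[G→φ0] = [2664, 2412, 924, 816]
r4 m[G→φ1] = [5454, 4194, 2676, 1224]
r4 m[G→φ5] = [179376, 124888, 68684, 110976]
r4 m[C→φ1] = [14, 36, 14, 4]
r4 m[C→φ2] = [5724, 5520, 22848, 3204]
r4 m[C→φ6] = [20034, 12420, 6528, 12816]
r4 m[K→φ0] = [30, 12, 32, 8]
r4 m[K→φ3] = [16545, 6417, 28200, 3474]
r4 m[K→φ4] = [19854, 8556, 14100, 6948]
r5 m[φ0→G] = [606, 466, 446, 408]
r5 m[φ0→K] = [46680, 28512, 48180, 24888]
r5 m[φ1→G] = [296, 268, 154, 272]
r5 m[φ1→C] = [68208, 32286, 76164, 74976]
r5 m[φ2→C] = [7, 9, 2, 4]
r5 m[φ3→K] = [6, 4, 4, 4]
r5 m[φ4→K] = [5, 3, 8, 2]
r5 m[φ5→G] = [9, 9, 6, 3]
r5 m[φ6→C] = [2, 4, 7, 1]
r5 m[G→φ0] = [2664, 2412, 924, 816]
r5 m[G→φ1] = [5454, 4194, 2676, 1224]
r5 m[G→φ5] = [179376, 124888, 68684, 110976]
r5 m[C→φ1] = [14, 36, 14, 4]
r5 m[C→φ2] = [5724, 5520, 22848, 3204]
r5 m[C→φ6] = [20034, 12420, 6528, 12816]
r5 m[K→φ0] = [30, 12, 32, 8]
r5 m[K→φ3] = [16545, 6417, 28200, 3474]
r5 m[K→φ4] = [19854, 8556, 14100, 6948]
r6 m[φ0→G] = [606, 466, 446, 408]
r6 m[φ0→K] = [46680, 28512, 48180, 24888]
r6 m[φ1→G] = [296, 268, 154, 272]
r6 m[φ1→C] = [68208, 32286, 76164, 74976]
r6 m[φ2→C] = [7, 9, 2, 4]
r6 m[φ3→K] = [6, 4, 4, 4]
r6 m[φ4→K] = [5, 3, 8, 2]
r6 m[φ5→G] = [9, 9, 6, 3]
r6 m[φ6→C] = [2, 4, 7, 1]
r6 m[G→φ0] = [2664, 2412, 924, 816]
r6 m[G→φ1] = [5454, 4194, 2676, 1224]
r6 m[G→φ5] = [179376, 124888, 68684, 110976]
r6 m[C→φ1] = [14, 36, 14, 4]
r6 m[C→φ2] = [136416, 129144, 533148, 74976]
r6 m[C→φ6] = [477456, 290574, 152328, 299904]
r6 m[K→φ0] = [30, 12, 32, 8]
r6 m[K→φ3] = [233400, 85536, 385440, 49776]
r6 m[K→φ4] = [280080, 114048, 192720, 99552]
r7 m[φ0→G] = [606, 466, 446, 408]
r7 m[φ0→K] = [46680, 28512, 48180, 24888]
r7 m[φ1→G] = [296, 268, 154, 272]
r7 m[φ1→C] = [68208, 32286, 76164, 74976]
r7 m[φ2→C] = [7, 9, 2, 4]
r7 m[φ3→K] = [6, 4, 4, 4]
r7 m[φ4→K] = [5, 3, 8, 2]
r7 m[φ5→G] = [9, 9, 6, 3]
r7 m[φ6→C] = [2, 4, 7, 1]
r7 m[G→φ0] = [2664, 2412, 924, 816]
r7 m[G→φ1] = [5454, 4194, 2676, 1224]
r7 m[G→φ5] = [179376, 124888, 68684, 110976]
r7 m[C→φ1] = [14, 36, 14, 4]
r7 m[C→φ2] = [136416, 129144, 533148, 74976]
r7 m[C→φ6] = [477456, 290574, 152328, 299904]
r7 m[K→φ0] = [30, 12, 32, 8]
r7 m[K→φ3] = [233400, 85536, 385440, 49776]
r7 m[K→φ4] = [280080, 114048, 192720, 99552]
fixed point reached at round 7
b[K] = ⊗ incoming = [1400400, 342144, 1541760, 199104]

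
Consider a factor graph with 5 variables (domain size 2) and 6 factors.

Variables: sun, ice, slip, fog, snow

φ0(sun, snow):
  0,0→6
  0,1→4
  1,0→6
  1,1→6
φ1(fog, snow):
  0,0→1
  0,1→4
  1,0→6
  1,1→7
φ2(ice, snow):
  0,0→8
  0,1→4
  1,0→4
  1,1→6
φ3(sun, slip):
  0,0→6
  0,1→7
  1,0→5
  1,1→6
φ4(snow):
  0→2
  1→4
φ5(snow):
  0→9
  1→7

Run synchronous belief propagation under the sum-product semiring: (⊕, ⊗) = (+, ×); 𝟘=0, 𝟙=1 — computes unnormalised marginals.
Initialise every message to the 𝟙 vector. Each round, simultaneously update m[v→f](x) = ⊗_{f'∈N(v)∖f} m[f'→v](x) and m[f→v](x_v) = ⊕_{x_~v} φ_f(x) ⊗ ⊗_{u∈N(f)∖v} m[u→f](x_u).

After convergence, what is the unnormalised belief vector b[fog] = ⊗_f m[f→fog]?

init: all messages = 𝟙 over 2 values
r1 m[φ0→sun] = [10, 12]
r1 m[φ0→snow] = [12, 10]
r1 m[φ1→fog] = [5, 13]
r1 m[φ1→snow] = [7, 11]
r1 m[φ2→ice] = [12, 10]
r1 m[φ2→snow] = [12, 10]
r1 m[φ3→sun] = [13, 11]
r1 m[φ3→slip] = [11, 13]
r1 m[φ4→snow] = [2, 4]
r1 m[φ5→snow] = [9, 7]
r1 m[sun→φ0] = [1, 1]
r1 m[sun→φ3] = [1, 1]
r1 m[ice→φ2] = [1, 1]
r1 m[slip→φ3] = [1, 1]
r1 m[fog→φ1] = [1, 1]
r1 m[snow→φ0] = [1, 1]
r1 m[snow→φ1] = [1, 1]
r1 m[snow→φ2] = [1, 1]
r1 m[snow→φ4] = [1, 1]
r1 m[snow→φ5] = [1, 1]
r2 m[φ0→sun] = [10, 12]
r2 m[φ0→snow] = [12, 10]
r2 m[φ1→fog] = [5, 13]
r2 m[φ1→snow] = [7, 11]
r2 m[φ2→ice] = [12, 10]
r2 m[φ2→snow] = [12, 10]
r2 m[φ3→sun] = [13, 11]
r2 m[φ3→slip] = [11, 13]
r2 m[φ4→snow] = [2, 4]
r2 m[φ5→snow] = [9, 7]
r2 m[sun→φ0] = [13, 11]
r2 m[sun→φ3] = [10, 12]
r2 m[ice→φ2] = [1, 1]
r2 m[slip→φ3] = [1, 1]
r2 m[fog→φ1] = [1, 1]
r2 m[snow→φ0] = [1512, 3080]
r2 m[snow→φ1] = [2592, 2800]
r2 m[snow→φ2] = [1512, 3080]
r2 m[snow→φ4] = [9072, 7700]
r2 m[snow→φ5] = [2016, 4400]
r3 m[φ0→sun] = [21392, 27552]
r3 m[φ0→snow] = [144, 118]
r3 m[φ1→fog] = [13792, 35152]
r3 m[φ1→snow] = [7, 11]
r3 m[φ2→ice] = [24416, 24528]
r3 m[φ2→snow] = [12, 10]
r3 m[φ3→sun] = [13, 11]
r3 m[φ3→slip] = [120, 142]
r3 m[φ4→snow] = [2, 4]
r3 m[φ5→snow] = [9, 7]
r3 m[sun→φ0] = [13, 11]
r3 m[sun→φ3] = [10, 12]
r3 m[ice→φ2] = [1, 1]
r3 m[slip→φ3] = [1, 1]
r3 m[fog→φ1] = [1, 1]
r3 m[snow→φ0] = [1512, 3080]
r3 m[snow→φ1] = [2592, 2800]
r3 m[snow→φ2] = [1512, 3080]
r3 m[snow→φ4] = [9072, 7700]
r3 m[snow→φ5] = [2016, 4400]
r4 m[φ0→sun] = [21392, 27552]
r4 m[φ0→snow] = [144, 118]
r4 m[φ1→fog] = [13792, 35152]
r4 m[φ1→snow] = [7, 11]
r4 m[φ2→ice] = [24416, 24528]
r4 m[φ2→snow] = [12, 10]
r4 m[φ3→sun] = [13, 11]
r4 m[φ3→slip] = [120, 142]
r4 m[φ4→snow] = [2, 4]
r4 m[φ5→snow] = [9, 7]
r4 m[sun→φ0] = [13, 11]
r4 m[sun→φ3] = [21392, 27552]
r4 m[ice→φ2] = [1, 1]
r4 m[slip→φ3] = [1, 1]
r4 m[fog→φ1] = [1, 1]
r4 m[snow→φ0] = [1512, 3080]
r4 m[snow→φ1] = [31104, 33040]
r4 m[snow→φ2] = [18144, 36344]
r4 m[snow→φ4] = [108864, 90860]
r4 m[snow→φ5] = [24192, 51920]
r5 m[φ0→sun] = [21392, 27552]
r5 m[φ0→snow] = [144, 118]
r5 m[φ1→fog] = [163264, 417904]
r5 m[φ1→snow] = [7, 11]
r5 m[φ2→ice] = [290528, 290640]
r5 m[φ2→snow] = [12, 10]
r5 m[φ3→sun] = [13, 11]
r5 m[φ3→slip] = [266112, 315056]
r5 m[φ4→snow] = [2, 4]
r5 m[φ5→snow] = [9, 7]
r5 m[sun→φ0] = [13, 11]
r5 m[sun→φ3] = [21392, 27552]
r5 m[ice→φ2] = [1, 1]
r5 m[slip→φ3] = [1, 1]
r5 m[fog→φ1] = [1, 1]
r5 m[snow→φ0] = [1512, 3080]
r5 m[snow→φ1] = [31104, 33040]
r5 m[snow→φ2] = [18144, 36344]
r5 m[snow→φ4] = [108864, 90860]
r5 m[snow→φ5] = [24192, 51920]
r6 m[φ0→sun] = [21392, 27552]
r6 m[φ0→snow] = [144, 118]
r6 m[φ1→fog] = [163264, 417904]
r6 m[φ1→snow] = [7, 11]
r6 m[φ2→ice] = [290528, 290640]
r6 m[φ2→snow] = [12, 10]
r6 m[φ3→sun] = [13, 11]
r6 m[φ3→slip] = [266112, 315056]
r6 m[φ4→snow] = [2, 4]
r6 m[φ5→snow] = [9, 7]
r6 m[sun→φ0] = [13, 11]
r6 m[sun→φ3] = [21392, 27552]
r6 m[ice→φ2] = [1, 1]
r6 m[slip→φ3] = [1, 1]
r6 m[fog→φ1] = [1, 1]
r6 m[snow→φ0] = [1512, 3080]
r6 m[snow→φ1] = [31104, 33040]
r6 m[snow→φ2] = [18144, 36344]
r6 m[snow→φ4] = [108864, 90860]
r6 m[snow→φ5] = [24192, 51920]
fixed point reached at round 6
b[fog] = ⊗ incoming = [163264, 417904]

b[fog] = [163264, 417904]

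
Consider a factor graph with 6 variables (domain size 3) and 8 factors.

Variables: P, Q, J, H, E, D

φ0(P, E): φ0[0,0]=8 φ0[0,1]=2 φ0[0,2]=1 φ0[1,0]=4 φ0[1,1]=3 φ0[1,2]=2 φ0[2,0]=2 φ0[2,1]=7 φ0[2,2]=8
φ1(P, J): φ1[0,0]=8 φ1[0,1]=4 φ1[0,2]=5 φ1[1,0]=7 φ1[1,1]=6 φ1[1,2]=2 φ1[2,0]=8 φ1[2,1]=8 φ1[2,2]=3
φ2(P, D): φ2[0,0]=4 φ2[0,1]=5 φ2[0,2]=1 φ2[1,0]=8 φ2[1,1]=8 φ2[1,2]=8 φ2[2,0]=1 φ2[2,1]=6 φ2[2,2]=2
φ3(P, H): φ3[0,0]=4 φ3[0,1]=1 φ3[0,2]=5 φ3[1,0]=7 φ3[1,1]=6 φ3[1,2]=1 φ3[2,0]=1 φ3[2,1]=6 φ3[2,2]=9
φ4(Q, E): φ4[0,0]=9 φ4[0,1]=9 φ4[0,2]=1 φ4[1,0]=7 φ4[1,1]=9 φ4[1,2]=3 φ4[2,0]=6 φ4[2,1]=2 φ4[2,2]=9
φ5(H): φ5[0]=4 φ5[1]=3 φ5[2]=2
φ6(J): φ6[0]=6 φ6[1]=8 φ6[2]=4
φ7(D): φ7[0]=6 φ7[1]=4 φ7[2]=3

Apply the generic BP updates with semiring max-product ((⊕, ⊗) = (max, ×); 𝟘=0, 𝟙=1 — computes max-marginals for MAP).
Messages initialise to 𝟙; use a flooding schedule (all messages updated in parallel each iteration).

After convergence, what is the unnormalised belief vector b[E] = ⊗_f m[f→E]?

init: all messages = 𝟙 over 3 values
r1 m[φ0→P] = [8, 4, 8]
r1 m[φ0→E] = [8, 7, 8]
r1 m[φ1→P] = [8, 7, 8]
r1 m[φ1→J] = [8, 8, 5]
r1 m[φ2→P] = [5, 8, 6]
r1 m[φ2→D] = [8, 8, 8]
r1 m[φ3→P] = [5, 7, 9]
r1 m[φ3→H] = [7, 6, 9]
r1 m[φ4→Q] = [9, 9, 9]
r1 m[φ4→E] = [9, 9, 9]
r1 m[φ5→H] = [4, 3, 2]
r1 m[φ6→J] = [6, 8, 4]
r1 m[φ7→D] = [6, 4, 3]
r1 m[P→φ0] = [1, 1, 1]
r1 m[P→φ1] = [1, 1, 1]
r1 m[P→φ2] = [1, 1, 1]
r1 m[P→φ3] = [1, 1, 1]
r1 m[Q→φ4] = [1, 1, 1]
r1 m[J→φ1] = [1, 1, 1]
r1 m[J→φ6] = [1, 1, 1]
r1 m[H→φ3] = [1, 1, 1]
r1 m[H→φ5] = [1, 1, 1]
r1 m[E→φ0] = [1, 1, 1]
r1 m[E→φ4] = [1, 1, 1]
r1 m[D→φ2] = [1, 1, 1]
r1 m[D→φ7] = [1, 1, 1]
r2 m[φ0→P] = [8, 4, 8]
r2 m[φ0→E] = [8, 7, 8]
r2 m[φ1→P] = [8, 7, 8]
r2 m[φ1→J] = [8, 8, 5]
r2 m[φ2→P] = [5, 8, 6]
r2 m[φ2→D] = [8, 8, 8]
r2 m[φ3→P] = [5, 7, 9]
r2 m[φ3→H] = [7, 6, 9]
r2 m[φ4→Q] = [9, 9, 9]
r2 m[φ4→E] = [9, 9, 9]
r2 m[φ5→H] = [4, 3, 2]
r2 m[φ6→J] = [6, 8, 4]
r2 m[φ7→D] = [6, 4, 3]
r2 m[P→φ0] = [200, 392, 432]
r2 m[P→φ1] = [200, 224, 432]
r2 m[P→φ2] = [320, 196, 576]
r2 m[P→φ3] = [320, 224, 384]
r2 m[Q→φ4] = [1, 1, 1]
r2 m[J→φ1] = [6, 8, 4]
r2 m[J→φ6] = [8, 8, 5]
r2 m[H→φ3] = [4, 3, 2]
r2 m[H→φ5] = [7, 6, 9]
r2 m[E→φ0] = [9, 9, 9]
r2 m[E→φ4] = [8, 7, 8]
r2 m[D→φ2] = [6, 4, 3]
r2 m[D→φ7] = [8, 8, 8]
r3 m[φ0→P] = [72, 36, 72]
r3 m[φ0→E] = [1600, 3024, 3456]
r3 m[φ1→P] = [48, 48, 64]
r3 m[φ1→J] = [3456, 3456, 1296]
r3 m[φ2→P] = [24, 48, 24]
r3 m[φ2→D] = [1568, 3456, 1568]
r3 m[φ3→P] = [16, 28, 18]
r3 m[φ3→H] = [1568, 2304, 3456]
r3 m[φ4→Q] = [72, 63, 72]
r3 m[φ4→E] = [9, 9, 9]
r3 m[φ5→H] = [4, 3, 2]
r3 m[φ6→J] = [6, 8, 4]
r3 m[φ7→D] = [6, 4, 3]
r3 m[P→φ0] = [200, 392, 432]
r3 m[P→φ1] = [200, 224, 432]
r3 m[P→φ2] = [320, 196, 576]
r3 m[P→φ3] = [320, 224, 384]
r3 m[Q→φ4] = [1, 1, 1]
r3 m[J→φ1] = [6, 8, 4]
r3 m[J→φ6] = [8, 8, 5]
r3 m[H→φ3] = [4, 3, 2]
r3 m[H→φ5] = [7, 6, 9]
r3 m[E→φ0] = [9, 9, 9]
r3 m[E→φ4] = [8, 7, 8]
r3 m[D→φ2] = [6, 4, 3]
r3 m[D→φ7] = [8, 8, 8]
r4 m[φ0→P] = [72, 36, 72]
r4 m[φ0→E] = [1600, 3024, 3456]
r4 m[φ1→P] = [48, 48, 64]
r4 m[φ1→J] = [3456, 3456, 1296]
r4 m[φ2→P] = [24, 48, 24]
r4 m[φ2→D] = [1568, 3456, 1568]
r4 m[φ3→P] = [16, 28, 18]
r4 m[φ3→H] = [1568, 2304, 3456]
r4 m[φ4→Q] = [72, 63, 72]
r4 m[φ4→E] = [9, 9, 9]
r4 m[φ5→H] = [4, 3, 2]
r4 m[φ6→J] = [6, 8, 4]
r4 m[φ7→D] = [6, 4, 3]
r4 m[P→φ0] = [18432, 64512, 27648]
r4 m[P→φ1] = [27648, 48384, 31104]
r4 m[P→φ2] = [55296, 48384, 82944]
r4 m[P→φ3] = [82944, 82944, 110592]
r4 m[Q→φ4] = [1, 1, 1]
r4 m[J→φ1] = [6, 8, 4]
r4 m[J→φ6] = [3456, 3456, 1296]
r4 m[H→φ3] = [4, 3, 2]
r4 m[H→φ5] = [1568, 2304, 3456]
r4 m[E→φ0] = [9, 9, 9]
r4 m[E→φ4] = [1600, 3024, 3456]
r4 m[D→φ2] = [6, 4, 3]
r4 m[D→φ7] = [1568, 3456, 1568]
r5 m[φ0→P] = [72, 36, 72]
r5 m[φ0→E] = [258048, 193536, 221184]
r5 m[φ1→P] = [48, 48, 64]
r5 m[φ1→J] = [338688, 290304, 138240]
r5 m[φ2→P] = [24, 48, 24]
r5 m[φ2→D] = [387072, 497664, 387072]
r5 m[φ3→P] = [16, 28, 18]
r5 m[φ3→H] = [580608, 663552, 995328]
r5 m[φ4→Q] = [27216, 27216, 31104]
r5 m[φ4→E] = [9, 9, 9]
r5 m[φ5→H] = [4, 3, 2]
r5 m[φ6→J] = [6, 8, 4]
r5 m[φ7→D] = [6, 4, 3]
r5 m[P→φ0] = [18432, 64512, 27648]
r5 m[P→φ1] = [27648, 48384, 31104]
r5 m[P→φ2] = [55296, 48384, 82944]
r5 m[P→φ3] = [82944, 82944, 110592]
r5 m[Q→φ4] = [1, 1, 1]
r5 m[J→φ1] = [6, 8, 4]
r5 m[J→φ6] = [3456, 3456, 1296]
r5 m[H→φ3] = [4, 3, 2]
r5 m[H→φ5] = [1568, 2304, 3456]
r5 m[E→φ0] = [9, 9, 9]
r5 m[E→φ4] = [1600, 3024, 3456]
r5 m[D→φ2] = [6, 4, 3]
r5 m[D→φ7] = [1568, 3456, 1568]
r6 m[φ0→P] = [72, 36, 72]
r6 m[φ0→E] = [258048, 193536, 221184]
r6 m[φ1→P] = [48, 48, 64]
r6 m[φ1→J] = [338688, 290304, 138240]
r6 m[φ2→P] = [24, 48, 24]
r6 m[φ2→D] = [387072, 497664, 387072]
r6 m[φ3→P] = [16, 28, 18]
r6 m[φ3→H] = [580608, 663552, 995328]
r6 m[φ4→Q] = [27216, 27216, 31104]
r6 m[φ4→E] = [9, 9, 9]
r6 m[φ5→H] = [4, 3, 2]
r6 m[φ6→J] = [6, 8, 4]
r6 m[φ7→D] = [6, 4, 3]
r6 m[P→φ0] = [18432, 64512, 27648]
r6 m[P→φ1] = [27648, 48384, 31104]
r6 m[P→φ2] = [55296, 48384, 82944]
r6 m[P→φ3] = [82944, 82944, 110592]
r6 m[Q→φ4] = [1, 1, 1]
r6 m[J→φ1] = [6, 8, 4]
r6 m[J→φ6] = [338688, 290304, 138240]
r6 m[H→φ3] = [4, 3, 2]
r6 m[H→φ5] = [580608, 663552, 995328]
r6 m[E→φ0] = [9, 9, 9]
r6 m[E→φ4] = [258048, 193536, 221184]
r6 m[D→φ2] = [6, 4, 3]
r6 m[D→φ7] = [387072, 497664, 387072]
r7 m[φ0→P] = [72, 36, 72]
r7 m[φ0→E] = [258048, 193536, 221184]
r7 m[φ1→P] = [48, 48, 64]
r7 m[φ1→J] = [338688, 290304, 138240]
r7 m[φ2→P] = [24, 48, 24]
r7 m[φ2→D] = [387072, 497664, 387072]
r7 m[φ3→P] = [16, 28, 18]
r7 m[φ3→H] = [580608, 663552, 995328]
r7 m[φ4→Q] = [2322432, 1806336, 1990656]
r7 m[φ4→E] = [9, 9, 9]
r7 m[φ5→H] = [4, 3, 2]
r7 m[φ6→J] = [6, 8, 4]
r7 m[φ7→D] = [6, 4, 3]
r7 m[P→φ0] = [18432, 64512, 27648]
r7 m[P→φ1] = [27648, 48384, 31104]
r7 m[P→φ2] = [55296, 48384, 82944]
r7 m[P→φ3] = [82944, 82944, 110592]
r7 m[Q→φ4] = [1, 1, 1]
r7 m[J→φ1] = [6, 8, 4]
r7 m[J→φ6] = [338688, 290304, 138240]
r7 m[H→φ3] = [4, 3, 2]
r7 m[H→φ5] = [580608, 663552, 995328]
r7 m[E→φ0] = [9, 9, 9]
r7 m[E→φ4] = [258048, 193536, 221184]
r7 m[D→φ2] = [6, 4, 3]
r7 m[D→φ7] = [387072, 497664, 387072]
r8 m[φ0→P] = [72, 36, 72]
r8 m[φ0→E] = [258048, 193536, 221184]
r8 m[φ1→P] = [48, 48, 64]
r8 m[φ1→J] = [338688, 290304, 138240]
r8 m[φ2→P] = [24, 48, 24]
r8 m[φ2→D] = [387072, 497664, 387072]
r8 m[φ3→P] = [16, 28, 18]
r8 m[φ3→H] = [580608, 663552, 995328]
r8 m[φ4→Q] = [2322432, 1806336, 1990656]
r8 m[φ4→E] = [9, 9, 9]
r8 m[φ5→H] = [4, 3, 2]
r8 m[φ6→J] = [6, 8, 4]
r8 m[φ7→D] = [6, 4, 3]
r8 m[P→φ0] = [18432, 64512, 27648]
r8 m[P→φ1] = [27648, 48384, 31104]
r8 m[P→φ2] = [55296, 48384, 82944]
r8 m[P→φ3] = [82944, 82944, 110592]
r8 m[Q→φ4] = [1, 1, 1]
r8 m[J→φ1] = [6, 8, 4]
r8 m[J→φ6] = [338688, 290304, 138240]
r8 m[H→φ3] = [4, 3, 2]
r8 m[H→φ5] = [580608, 663552, 995328]
r8 m[E→φ0] = [9, 9, 9]
r8 m[E→φ4] = [258048, 193536, 221184]
r8 m[D→φ2] = [6, 4, 3]
r8 m[D→φ7] = [387072, 497664, 387072]
fixed point reached at round 8
b[E] = ⊗ incoming = [2322432, 1741824, 1990656]

b[E] = [2322432, 1741824, 1990656]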